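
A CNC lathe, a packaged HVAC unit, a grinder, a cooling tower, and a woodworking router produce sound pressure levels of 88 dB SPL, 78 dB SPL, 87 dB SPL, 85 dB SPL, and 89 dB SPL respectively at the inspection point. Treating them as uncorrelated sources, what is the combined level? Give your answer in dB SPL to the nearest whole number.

94 dB SPL

For uncorrelated sources the intensities add, so convert each level to linear form, sum, and take 10·log₁₀ of the total.
Σ 10^(L/10) = 10^(88/10) + 10^(78/10) + 10^(87/10) + 10^(85/10) + 10^(89/10) = 2.306e+09.
L_total = 10·log₁₀(2.306e+09) = 93.63 dB SPL.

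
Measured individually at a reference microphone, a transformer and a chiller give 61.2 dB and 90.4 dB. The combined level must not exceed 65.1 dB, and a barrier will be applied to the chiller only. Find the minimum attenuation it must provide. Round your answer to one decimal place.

27.6 dB

Fixed contribution from the other source: Σ 10^(L/10) = 10^(61.2/10) = 1.318e+06 (61.20 dB).
To meet 65.1 dB overall, the treated chiller may contribute at most 10^(65.1/10) − 1.318e+06 = 1.918e+06, i.e. 62.83 dB.
Required insertion loss = 90.4 − 62.83 = 27.57 dB.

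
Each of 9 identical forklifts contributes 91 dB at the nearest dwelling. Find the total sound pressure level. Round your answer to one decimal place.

L_total = L₁ + 10·log₁₀ N for N identical incoherent sources.
L_total = 91 + 10·log₁₀(9) = 91 + 9.542 = 100.54 dB.

100.5 dB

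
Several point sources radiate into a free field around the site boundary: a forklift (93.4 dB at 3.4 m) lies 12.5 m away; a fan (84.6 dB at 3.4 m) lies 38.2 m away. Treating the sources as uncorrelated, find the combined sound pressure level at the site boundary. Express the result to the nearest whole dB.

Propagate each source to the receiver with L = L_ref − 20·log₁₀(r/r_ref), then add intensities.
forklift: 93.4 − 20·log₁₀(12.5/3.4) = 93.4 − 11.31 = 82.09 dB.
fan: 84.6 − 20·log₁₀(38.2/3.4) = 84.6 − 21.01 = 63.59 dB.
Σ 10^(L/10) = 1.641e+08 → L_total = 10·log₁₀(1.641e+08) = 82.15 dB.

82 dB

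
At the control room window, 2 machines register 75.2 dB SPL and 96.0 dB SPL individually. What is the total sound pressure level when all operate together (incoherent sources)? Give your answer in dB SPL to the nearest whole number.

96 dB SPL

Incoherent sources combine by intensity addition: L_total = 10·log₁₀(Σ 10^(L_i/10)).
Σ 10^(L/10) = 10^(75.2/10) + 10^(96.0/10) = 4.014e+09.
L_total = 10·log₁₀(4.014e+09) = 96.04 dB SPL.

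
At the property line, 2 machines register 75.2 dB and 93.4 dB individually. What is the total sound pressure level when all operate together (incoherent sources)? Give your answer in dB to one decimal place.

93.5 dB

For uncorrelated sources the intensities add, so convert each level to linear form, sum, and take 10·log₁₀ of the total.
Σ 10^(L/10) = 10^(75.2/10) + 10^(93.4/10) = 2.221e+09.
L_total = 10·log₁₀(2.221e+09) = 93.47 dB.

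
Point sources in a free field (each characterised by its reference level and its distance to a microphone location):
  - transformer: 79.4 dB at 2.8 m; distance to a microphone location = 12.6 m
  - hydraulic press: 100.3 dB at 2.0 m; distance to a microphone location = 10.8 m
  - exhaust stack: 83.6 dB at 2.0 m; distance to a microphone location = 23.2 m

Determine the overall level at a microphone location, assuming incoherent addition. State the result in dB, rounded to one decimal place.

First find each source's level at the receiver (point-source: −20·log₁₀(r/r_ref)), then combine on an intensity basis.
transformer: 79.4 − 20·log₁₀(12.6/2.8) = 79.4 − 13.06 = 66.34 dB.
hydraulic press: 100.3 − 20·log₁₀(10.8/2.0) = 100.3 − 14.65 = 85.65 dB.
exhaust stack: 83.6 − 20·log₁₀(23.2/2.0) = 83.6 − 21.29 = 62.31 dB.
Σ 10^(L/10) = 3.735e+08 → L_total = 10·log₁₀(3.735e+08) = 85.72 dB.

85.7 dB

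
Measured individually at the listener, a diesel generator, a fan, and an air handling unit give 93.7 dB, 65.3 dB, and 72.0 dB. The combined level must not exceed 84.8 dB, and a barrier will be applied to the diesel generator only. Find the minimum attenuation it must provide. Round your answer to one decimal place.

9.2 dB

The untreated sources together contribute 10^(65.3/10) + 10^(72.0/10) = 1.924e+07, i.e. 72.84 dB.
The limit corresponds to 10^(84.8/10) = 3.020e+08; subtracting the fixed part leaves 2.828e+08 for the diesel generator, i.e. 84.51 dB.
Required insertion loss = 93.7 − 84.51 = 9.19 dB.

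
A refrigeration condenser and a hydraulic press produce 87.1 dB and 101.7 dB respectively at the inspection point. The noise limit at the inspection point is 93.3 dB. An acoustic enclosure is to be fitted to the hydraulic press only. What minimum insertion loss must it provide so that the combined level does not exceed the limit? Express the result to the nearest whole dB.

Fixed contribution from the other source: Σ 10^(L/10) = 10^(87.1/10) = 5.129e+08 (87.10 dB).
To meet 93.3 dB overall, the treated hydraulic press may contribute at most 10^(93.3/10) − 5.129e+08 = 1.625e+09, i.e. 92.11 dB.
Required insertion loss = 101.7 − 92.11 = 9.59 dB.

10 dB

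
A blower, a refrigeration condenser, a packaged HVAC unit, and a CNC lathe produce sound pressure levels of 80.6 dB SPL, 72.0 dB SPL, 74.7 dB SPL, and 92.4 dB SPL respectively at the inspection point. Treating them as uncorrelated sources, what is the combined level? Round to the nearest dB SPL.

For uncorrelated sources the intensities add, so convert each level to linear form, sum, and take 10·log₁₀ of the total.
Σ 10^(L/10) = 10^(80.6/10) + 10^(72.0/10) + 10^(74.7/10) + 10^(92.4/10) = 1.898e+09.
L_total = 10·log₁₀(1.898e+09) = 92.78 dB SPL.

93 dB SPL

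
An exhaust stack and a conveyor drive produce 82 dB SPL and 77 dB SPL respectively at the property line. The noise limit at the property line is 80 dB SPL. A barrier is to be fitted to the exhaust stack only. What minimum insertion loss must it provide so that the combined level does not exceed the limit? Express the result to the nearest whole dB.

5 dB

Fixed contribution from the other source: Σ 10^(L/10) = 10^(77/10) = 5.012e+07 (77.00 dB SPL).
The limit corresponds to 10^(80/10) = 1.000e+08; subtracting the fixed part leaves 4.988e+07 for the exhaust stack, i.e. 76.98 dB SPL.
Required insertion loss = 82 − 76.98 = 5.02 dB.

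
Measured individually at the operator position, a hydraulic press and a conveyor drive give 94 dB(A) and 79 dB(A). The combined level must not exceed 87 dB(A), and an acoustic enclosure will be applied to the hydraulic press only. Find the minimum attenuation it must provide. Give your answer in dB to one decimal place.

7.7 dB

The untreated sources together contribute 10^(79/10) = 7.943e+07, i.e. 79.00 dB(A).
The limit corresponds to 10^(87/10) = 5.012e+08; subtracting the fixed part leaves 4.218e+08 for the hydraulic press, i.e. 86.25 dB(A).
Required insertion loss = 94 − 86.25 = 7.75 dB.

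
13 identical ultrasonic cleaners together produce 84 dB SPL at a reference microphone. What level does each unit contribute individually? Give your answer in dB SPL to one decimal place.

72.9 dB SPL

13 equal contributions raise the level by 10·log₁₀ 13 = 11.139 dB, so each unit alone gives 84 − 11.139.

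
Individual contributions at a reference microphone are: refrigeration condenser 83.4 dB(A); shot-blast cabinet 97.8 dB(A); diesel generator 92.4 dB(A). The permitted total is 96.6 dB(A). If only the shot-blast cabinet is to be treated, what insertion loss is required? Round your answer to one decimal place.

Fixed contribution from the other sources: Σ 10^(L/10) = 10^(83.4/10) + 10^(92.4/10) = 1.957e+09 (92.91 dB(A)).
To meet 96.6 dB(A) overall, the treated shot-blast cabinet may contribute at most 10^(96.6/10) − 1.957e+09 = 2.614e+09, i.e. 94.17 dB(A).
So the shot-blast cabinet must be reduced from 97.8 to 94.17 dB(A): IL = 3.63 dB.

3.6 dB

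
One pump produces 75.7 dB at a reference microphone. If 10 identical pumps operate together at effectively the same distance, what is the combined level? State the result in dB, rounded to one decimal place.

With 10 equal, uncorrelated contributions the intensity is 10× that of one unit, giving a rise of 10·log₁₀ 10.
L_total = 75.7 + 10·log₁₀(10) = 75.7 + 10.000 = 85.70 dB.

85.7 dB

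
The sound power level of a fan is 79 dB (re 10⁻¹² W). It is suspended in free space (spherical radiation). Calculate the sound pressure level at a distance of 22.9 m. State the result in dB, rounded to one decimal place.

40.8 dB

The power spreads over a sphere of area 4π·r², so L_p = L_w − 10·log₁₀(4π·r²).
4π·r² = 6590 m², 10·log₁₀ of that is 38.189 dB.
L_p = 79 − 38.189 = 40.81 dB.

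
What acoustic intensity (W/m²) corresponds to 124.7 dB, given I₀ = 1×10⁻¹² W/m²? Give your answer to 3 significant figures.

I = I₀·10^(L/10) = 10⁻¹² × 10^(124.7/10) = 10^(0.470).

2.95 W/m²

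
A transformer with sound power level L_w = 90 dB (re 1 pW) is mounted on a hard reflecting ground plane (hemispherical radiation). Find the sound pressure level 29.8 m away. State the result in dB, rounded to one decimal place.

52.5 dB

Free-field hemispherical radiation: L_p = L_w − 10·log₁₀(2π·r²), r = 29.8 m.
2π·r² = 5580 m², 10·log₁₀ of that is 37.466 dB.
L_p = 90 − 37.466 = 52.53 dB.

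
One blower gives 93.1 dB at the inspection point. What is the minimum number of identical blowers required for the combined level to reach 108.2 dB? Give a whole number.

The shortfall is 108.2 − 93.1 = 15.1 dB, and N units add 10·log₁₀ N, so need 10·log₁₀ N ≥ 15.1.
N ≥ 10^(15.1/10) = 32.359, so N = 33.

33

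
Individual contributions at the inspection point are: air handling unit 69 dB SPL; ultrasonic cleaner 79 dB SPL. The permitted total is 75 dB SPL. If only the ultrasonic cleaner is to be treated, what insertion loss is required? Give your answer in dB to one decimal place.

5.3 dB

Fixed contribution from the other source: Σ 10^(L/10) = 10^(69/10) = 7.943e+06 (69.00 dB SPL).
To meet 75 dB SPL overall, the treated ultrasonic cleaner may contribute at most 10^(75/10) − 7.943e+06 = 2.368e+07, i.e. 73.74 dB SPL.
So the ultrasonic cleaner must be reduced from 79 to 73.74 dB SPL: IL = 5.26 dB.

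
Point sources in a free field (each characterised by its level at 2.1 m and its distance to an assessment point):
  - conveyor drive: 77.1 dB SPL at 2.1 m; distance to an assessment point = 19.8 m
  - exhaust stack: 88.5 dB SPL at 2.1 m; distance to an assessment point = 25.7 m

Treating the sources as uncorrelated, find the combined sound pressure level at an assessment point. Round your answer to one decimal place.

67.2 dB SPL

Propagate each source to the receiver with L = L_ref − 20·log₁₀(r/r_ref), then add intensities.
conveyor drive: 77.1 − 20·log₁₀(19.8/2.1) = 77.1 − 19.49 = 57.61 dB SPL.
exhaust stack: 88.5 − 20·log₁₀(25.7/2.1) = 88.5 − 21.75 = 66.75 dB SPL.
Σ 10^(L/10) = 5.304e+06 → L_total = 10·log₁₀(5.304e+06) = 67.25 dB SPL.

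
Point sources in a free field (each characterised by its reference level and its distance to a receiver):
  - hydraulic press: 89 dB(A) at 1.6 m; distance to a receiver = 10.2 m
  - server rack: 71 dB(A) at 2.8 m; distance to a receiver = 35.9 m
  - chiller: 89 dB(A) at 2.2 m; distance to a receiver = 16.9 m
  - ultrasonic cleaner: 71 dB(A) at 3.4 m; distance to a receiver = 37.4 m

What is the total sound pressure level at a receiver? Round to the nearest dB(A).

Propagate each source to the receiver with L = L_ref − 20·log₁₀(r/r_ref), then add intensities.
hydraulic press: 89 − 20·log₁₀(10.2/1.6) = 89 − 16.09 = 72.91 dB(A).
server rack: 71 − 20·log₁₀(35.9/2.8) = 71 − 22.16 = 48.84 dB(A).
chiller: 89 − 20·log₁₀(16.9/2.2) = 89 − 17.71 = 71.29 dB(A).
ultrasonic cleaner: 71 − 20·log₁₀(37.4/3.4) = 71 − 20.83 = 50.17 dB(A).
Σ 10^(L/10) = 3.319e+07 → L_total = 10·log₁₀(3.319e+07) = 75.21 dB(A).

75 dB(A)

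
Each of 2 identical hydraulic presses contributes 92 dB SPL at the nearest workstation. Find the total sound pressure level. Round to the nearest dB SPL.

N identical incoherent sources raise the level by 10·log₁₀ N.
L_total = 92 + 10·log₁₀(2) = 92 + 3.010 = 95.01 dB SPL.

95 dB SPL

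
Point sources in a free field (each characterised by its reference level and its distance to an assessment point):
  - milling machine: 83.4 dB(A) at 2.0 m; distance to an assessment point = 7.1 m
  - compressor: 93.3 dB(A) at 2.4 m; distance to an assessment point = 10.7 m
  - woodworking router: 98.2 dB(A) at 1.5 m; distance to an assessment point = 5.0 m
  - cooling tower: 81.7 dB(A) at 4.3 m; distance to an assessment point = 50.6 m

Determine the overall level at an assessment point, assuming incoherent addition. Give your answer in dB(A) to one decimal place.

First find each source's level at the receiver (point-source: −20·log₁₀(r/r_ref)), then combine on an intensity basis.
milling machine: 83.4 − 20·log₁₀(7.1/2.0) = 83.4 − 11.00 = 72.40 dB(A).
compressor: 93.3 − 20·log₁₀(10.7/2.4) = 93.3 − 12.98 = 80.32 dB(A).
woodworking router: 98.2 − 20·log₁₀(5.0/1.5) = 98.2 − 10.46 = 87.74 dB(A).
cooling tower: 81.7 − 20·log₁₀(50.6/4.3) = 81.7 − 21.41 = 60.29 dB(A).
Σ 10^(L/10) = 7.206e+08 → L_total = 10·log₁₀(7.206e+08) = 88.58 dB(A).

88.6 dB(A)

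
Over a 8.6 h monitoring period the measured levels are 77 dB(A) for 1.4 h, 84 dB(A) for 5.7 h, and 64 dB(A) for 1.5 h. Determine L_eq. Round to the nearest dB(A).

Weight each interval's intensity by its duration and average over T = 8.6 h:
Σ tᵢ·10^(Lᵢ/10) = 1.4·10^(77/10) + 5.7·10^(84/10) + 1.5·10^(64/10) = 1.506e+09.
L_eq = 10·log₁₀(1.506e+09/8.6) = 82.43 dB(A).

82 dB(A)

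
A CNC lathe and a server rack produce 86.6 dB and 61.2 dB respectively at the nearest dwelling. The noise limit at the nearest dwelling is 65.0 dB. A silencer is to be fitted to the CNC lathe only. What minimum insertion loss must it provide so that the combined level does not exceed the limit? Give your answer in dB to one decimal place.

Everything except the CNC lathe sums to 10^(61.2/10) = 1.318e+06 in linear terms, 61.20 dB.
To meet 65.0 dB overall, the treated CNC lathe may contribute at most 10^(65.0/10) − 1.318e+06 = 1.844e+06, i.e. 62.66 dB.
Required insertion loss = 86.6 − 62.66 = 23.94 dB.

23.9 dB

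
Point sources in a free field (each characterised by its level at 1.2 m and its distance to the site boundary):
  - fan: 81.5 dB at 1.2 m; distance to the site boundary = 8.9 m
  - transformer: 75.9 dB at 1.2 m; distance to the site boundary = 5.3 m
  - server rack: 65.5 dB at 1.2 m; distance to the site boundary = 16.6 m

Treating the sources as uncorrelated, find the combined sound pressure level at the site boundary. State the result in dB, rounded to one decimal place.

66.6 dB

Apply inverse-square spreading to bring every level to the receiver, then sum 10^(L/10).
fan: 81.5 − 20·log₁₀(8.9/1.2) = 81.5 − 17.40 = 64.10 dB.
transformer: 75.9 − 20·log₁₀(5.3/1.2) = 75.9 − 12.90 = 63.00 dB.
server rack: 65.5 − 20·log₁₀(16.6/1.2) = 65.5 − 22.82 = 42.68 dB.
Σ 10^(L/10) = 4.581e+06 → L_total = 10·log₁₀(4.581e+06) = 66.61 dB.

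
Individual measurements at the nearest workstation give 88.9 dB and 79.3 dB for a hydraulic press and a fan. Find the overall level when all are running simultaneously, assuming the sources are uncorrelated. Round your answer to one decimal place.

Incoherent sources combine by intensity addition: L_total = 10·log₁₀(Σ 10^(L_i/10)).
Σ 10^(L/10) = 10^(88.9/10) + 10^(79.3/10) = 8.614e+08.
L_total = 10·log₁₀(8.614e+08) = 89.35 dB.

89.4 dB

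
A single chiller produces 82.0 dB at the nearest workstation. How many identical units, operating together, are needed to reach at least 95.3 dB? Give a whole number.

The shortfall is 95.3 − 82.0 = 13.3 dB, and N units add 10·log₁₀ N, so need 10·log₁₀ N ≥ 13.3.
N ≥ 10^(13.3/10) = 21.380, so N = 22.

22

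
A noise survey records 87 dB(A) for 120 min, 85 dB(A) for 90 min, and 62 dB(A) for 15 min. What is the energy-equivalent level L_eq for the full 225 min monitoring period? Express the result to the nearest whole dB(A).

L_eq = 10·log₁₀[(1/T)·Σ tᵢ·10^(Lᵢ/10)] with T = 225 min.
Σ tᵢ·10^(Lᵢ/10) = 120·10^(87/10) + 90·10^(85/10) + 15·10^(62/10) = 8.863e+10.
L_eq = 10·log₁₀(8.863e+10/225) = 85.95 dB(A).

86 dB(A)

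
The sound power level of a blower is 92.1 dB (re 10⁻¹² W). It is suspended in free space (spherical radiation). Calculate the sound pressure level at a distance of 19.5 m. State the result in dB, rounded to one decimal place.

55.3 dB

Free-field spherical radiation: L_p = L_w − 10·log₁₀(4π·r²), r = 19.5 m.
4π·r² = 4778 m², 10·log₁₀ of that is 36.793 dB.
L_p = 92.1 − 36.793 = 55.31 dB.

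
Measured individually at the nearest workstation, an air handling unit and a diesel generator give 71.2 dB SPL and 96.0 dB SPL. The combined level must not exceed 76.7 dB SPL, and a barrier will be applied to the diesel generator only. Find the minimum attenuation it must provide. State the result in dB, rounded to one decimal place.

The untreated sources together contribute 10^(71.2/10) = 1.318e+07, i.e. 71.20 dB SPL.
To meet 76.7 dB SPL overall, the treated diesel generator may contribute at most 10^(76.7/10) − 1.318e+07 = 3.359e+07, i.e. 75.26 dB SPL.
So the diesel generator must be reduced from 96.0 to 75.26 dB SPL: IL = 20.74 dB.

20.7 dB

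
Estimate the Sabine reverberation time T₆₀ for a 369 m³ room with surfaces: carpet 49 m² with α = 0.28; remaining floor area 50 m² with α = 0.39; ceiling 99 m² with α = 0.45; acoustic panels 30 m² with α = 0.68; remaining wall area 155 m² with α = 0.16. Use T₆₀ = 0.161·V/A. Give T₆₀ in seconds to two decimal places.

0.48 s

Total absorption A = 49·0.28 + 50·0.39 + 99·0.45 + 30·0.68 + 155·0.16 = 122.97 m² sabins.
T₆₀ = 0.161 × 369 / 122.97 = 0.483 s.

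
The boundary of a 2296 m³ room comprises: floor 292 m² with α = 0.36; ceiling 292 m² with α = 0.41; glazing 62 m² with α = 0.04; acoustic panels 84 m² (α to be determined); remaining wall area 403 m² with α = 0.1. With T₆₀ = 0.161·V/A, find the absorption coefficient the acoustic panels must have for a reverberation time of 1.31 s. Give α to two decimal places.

0.17

Required total absorption A = 0.161·2296/1.31 = 282.18 m².
Absorption from the other surfaces = 292·0.36 + 292·0.41 + 62·0.04 + 403·0.1 = 267.62 m², so the acoustic panels must supply 14.56 m² over 84 m².
α = 14.56/84 = 0.173.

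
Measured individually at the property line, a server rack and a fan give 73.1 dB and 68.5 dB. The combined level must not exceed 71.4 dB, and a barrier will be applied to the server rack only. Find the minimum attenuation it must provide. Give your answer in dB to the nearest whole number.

5 dB

The untreated sources together contribute 10^(68.5/10) = 7.079e+06, i.e. 68.50 dB.
To meet 71.4 dB overall, the treated server rack may contribute at most 10^(71.4/10) − 7.079e+06 = 6.724e+06, i.e. 68.28 dB.
Required insertion loss = 73.1 − 68.28 = 4.82 dB.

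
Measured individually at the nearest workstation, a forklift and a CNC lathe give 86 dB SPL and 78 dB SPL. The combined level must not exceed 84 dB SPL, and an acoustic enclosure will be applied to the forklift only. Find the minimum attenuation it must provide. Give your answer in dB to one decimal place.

3.3 dB

Everything except the forklift sums to 10^(78/10) = 6.310e+07 in linear terms, 78.00 dB SPL.
To meet 84 dB SPL overall, the treated forklift may contribute at most 10^(84/10) − 6.310e+07 = 1.881e+08, i.e. 82.74 dB SPL.
Required insertion loss = 86 − 82.74 = 3.26 dB.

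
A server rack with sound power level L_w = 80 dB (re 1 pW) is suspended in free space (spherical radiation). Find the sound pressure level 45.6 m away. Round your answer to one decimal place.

Free-field spherical radiation: L_p = L_w − 10·log₁₀(4π·r²), r = 45.6 m.
4π·r² = 2.613e+04 m², 10·log₁₀ of that is 44.171 dB.
L_p = 80 − 44.171 = 35.83 dB.

35.8 dB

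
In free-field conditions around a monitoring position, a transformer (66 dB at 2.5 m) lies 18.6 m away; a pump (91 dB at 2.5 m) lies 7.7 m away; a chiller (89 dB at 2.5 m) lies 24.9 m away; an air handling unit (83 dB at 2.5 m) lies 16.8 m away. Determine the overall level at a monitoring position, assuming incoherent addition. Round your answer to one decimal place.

Propagate each source to the receiver with L = L_ref − 20·log₁₀(r/r_ref), then add intensities.
transformer: 66 − 20·log₁₀(18.6/2.5) = 66 − 17.43 = 48.57 dB.
pump: 91 − 20·log₁₀(7.7/2.5) = 91 − 9.77 = 81.23 dB.
chiller: 89 − 20·log₁₀(24.9/2.5) = 89 − 19.97 = 69.03 dB.
air handling unit: 83 − 20·log₁₀(16.8/2.5) = 83 − 16.55 = 66.45 dB.
Σ 10^(L/10) = 1.452e+08 → L_total = 10·log₁₀(1.452e+08) = 81.62 dB.

81.6 dB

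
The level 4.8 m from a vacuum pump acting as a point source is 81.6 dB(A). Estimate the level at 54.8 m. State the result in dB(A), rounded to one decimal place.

60.4 dB(A)

For a point source, L₂ = L₁ − 20·log₁₀(r₂/r₁).
L₂ = 81.6 − 20·log₁₀(54.8/4.8) = 81.6 − 21.151 = 60.45 dB(A).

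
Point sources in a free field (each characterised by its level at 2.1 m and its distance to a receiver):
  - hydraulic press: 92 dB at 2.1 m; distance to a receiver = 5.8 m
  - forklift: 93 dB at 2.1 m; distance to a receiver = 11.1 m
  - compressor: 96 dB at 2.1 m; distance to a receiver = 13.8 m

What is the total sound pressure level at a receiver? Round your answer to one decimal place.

85.7 dB

Propagate each source to the receiver with L = L_ref − 20·log₁₀(r/r_ref), then add intensities.
hydraulic press: 92 − 20·log₁₀(5.8/2.1) = 92 − 8.82 = 83.18 dB.
forklift: 93 − 20·log₁₀(11.1/2.1) = 93 − 14.46 = 78.54 dB.
compressor: 96 − 20·log₁₀(13.8/2.1) = 96 − 16.35 = 79.65 dB.
Σ 10^(L/10) = 3.714e+08 → L_total = 10·log₁₀(3.714e+08) = 85.70 dB.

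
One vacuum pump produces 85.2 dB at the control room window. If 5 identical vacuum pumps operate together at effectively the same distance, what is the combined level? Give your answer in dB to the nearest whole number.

92 dB

N identical incoherent sources raise the level by 10·log₁₀ N.
L_total = 85.2 + 10·log₁₀(5) = 85.2 + 6.990 = 92.19 dB.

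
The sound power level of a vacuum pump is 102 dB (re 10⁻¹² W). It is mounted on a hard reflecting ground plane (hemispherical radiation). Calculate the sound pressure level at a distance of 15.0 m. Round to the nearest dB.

70 dB

Free-field hemispherical radiation: L_p = L_w − 10·log₁₀(2π·r²), r = 15.0 m.
2π·r² = 1414 m², 10·log₁₀ of that is 31.504 dB.
L_p = 102 − 31.504 = 70.50 dB.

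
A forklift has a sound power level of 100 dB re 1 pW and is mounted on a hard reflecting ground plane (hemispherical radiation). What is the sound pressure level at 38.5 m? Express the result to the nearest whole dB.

60 dB

Free-field hemispherical radiation: L_p = L_w − 10·log₁₀(2π·r²), r = 38.5 m.
2π·r² = 9313 m², 10·log₁₀ of that is 39.691 dB.
L_p = 100 − 39.691 = 60.31 dB.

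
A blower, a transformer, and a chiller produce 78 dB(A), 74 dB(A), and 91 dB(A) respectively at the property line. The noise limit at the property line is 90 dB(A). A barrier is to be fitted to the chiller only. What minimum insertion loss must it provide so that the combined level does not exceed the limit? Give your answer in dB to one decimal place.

Everything except the chiller sums to 10^(78/10) + 10^(74/10) = 8.821e+07 in linear terms, 79.46 dB(A).
The limit corresponds to 10^(90/10) = 1.000e+09; subtracting the fixed part leaves 9.118e+08 for the chiller, i.e. 89.60 dB(A).
Required insertion loss = 91 − 89.60 = 1.40 dB.

1.4 dB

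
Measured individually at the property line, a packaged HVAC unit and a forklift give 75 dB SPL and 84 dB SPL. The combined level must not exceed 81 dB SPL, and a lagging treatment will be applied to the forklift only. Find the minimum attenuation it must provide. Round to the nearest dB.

The untreated sources together contribute 10^(75/10) = 3.162e+07, i.e. 75.00 dB SPL.
To meet 81 dB SPL overall, the treated forklift may contribute at most 10^(81/10) − 3.162e+07 = 9.427e+07, i.e. 79.74 dB SPL.
Required insertion loss = 84 − 79.74 = 4.26 dB.

4 dB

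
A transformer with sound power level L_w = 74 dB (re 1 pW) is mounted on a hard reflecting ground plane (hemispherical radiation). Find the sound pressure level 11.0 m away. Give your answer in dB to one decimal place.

45.2 dB

L_p = L_w − 10·log₁₀(2π·r²) with r = 11.0 m.
2π·r² = 760.3 m², 10·log₁₀ of that is 28.810 dB.
L_p = 74 − 28.810 = 45.19 dB.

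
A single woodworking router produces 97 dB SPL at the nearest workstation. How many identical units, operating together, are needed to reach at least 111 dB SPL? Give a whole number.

26

N identical sources give L₁ + 10·log₁₀ N, so require 10·log₁₀ N ≥ 111 − 97 = 14.0 dB.
N ≥ 10^(14.0/10) = 25.119, so N = 26.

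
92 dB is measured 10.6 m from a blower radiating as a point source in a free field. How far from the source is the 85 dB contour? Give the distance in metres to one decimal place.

For a point source L₁ − L₂ = 20·log₁₀(r₂/r₁), so r₂ = r₁·10^((L₁−L₂)/20).
r₂ = 10.6·10^((92−85)/20) = 10.6·10^(7.0/20) = 23.73 m.

23.7 m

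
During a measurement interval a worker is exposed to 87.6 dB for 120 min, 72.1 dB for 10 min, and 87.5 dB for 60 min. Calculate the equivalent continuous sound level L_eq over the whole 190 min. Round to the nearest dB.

L_eq = 10·log₁₀[(1/T)·Σ tᵢ·10^(Lᵢ/10)] with T = 190 min.
Σ tᵢ·10^(Lᵢ/10) = 120·10^(87.6/10) + 10·10^(72.1/10) + 60·10^(87.5/10) = 1.030e+11.
L_eq = 10·log₁₀(1.030e+11/190) = 87.34 dB.

87 dB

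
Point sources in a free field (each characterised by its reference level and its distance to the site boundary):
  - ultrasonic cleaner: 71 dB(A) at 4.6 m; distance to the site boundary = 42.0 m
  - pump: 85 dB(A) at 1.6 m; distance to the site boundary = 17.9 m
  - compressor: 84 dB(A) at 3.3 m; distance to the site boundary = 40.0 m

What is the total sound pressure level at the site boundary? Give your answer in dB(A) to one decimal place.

Propagate each source to the receiver with L = L_ref − 20·log₁₀(r/r_ref), then add intensities.
ultrasonic cleaner: 71 − 20·log₁₀(42.0/4.6) = 71 − 19.21 = 51.79 dB(A).
pump: 85 − 20·log₁₀(17.9/1.6) = 85 − 20.97 = 64.03 dB(A).
compressor: 84 − 20·log₁₀(40.0/3.3) = 84 − 21.67 = 62.33 dB(A).
Σ 10^(L/10) = 4.387e+06 → L_total = 10·log₁₀(4.387e+06) = 66.42 dB(A).

66.4 dB(A)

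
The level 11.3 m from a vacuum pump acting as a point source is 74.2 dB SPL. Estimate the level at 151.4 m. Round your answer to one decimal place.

51.7 dB SPL

For a point source, L₂ = L₁ − 20·log₁₀(r₂/r₁).
L₂ = 74.2 − 20·log₁₀(151.4/11.3) = 74.2 − 22.541 = 51.66 dB SPL.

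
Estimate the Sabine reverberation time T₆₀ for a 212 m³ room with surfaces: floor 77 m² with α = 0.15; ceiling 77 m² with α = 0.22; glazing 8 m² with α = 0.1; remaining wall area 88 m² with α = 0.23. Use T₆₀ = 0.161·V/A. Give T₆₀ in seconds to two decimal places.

A = Σ Sᵢαᵢ = 77·0.15 + 77·0.22 + 8·0.1 + 88·0.23 = 49.53 m².
T₆₀ = 0.161·V/A = 0.161·212/49.53 = 0.689 s.

0.69 s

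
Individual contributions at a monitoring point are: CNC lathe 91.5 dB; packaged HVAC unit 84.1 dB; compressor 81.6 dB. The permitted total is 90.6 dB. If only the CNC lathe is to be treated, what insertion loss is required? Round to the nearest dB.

3 dB

The untreated sources together contribute 10^(84.1/10) + 10^(81.6/10) = 4.016e+08, i.e. 86.04 dB.
To meet 90.6 dB overall, the treated CNC lathe may contribute at most 10^(90.6/10) − 4.016e+08 = 7.466e+08, i.e. 88.73 dB.
So the CNC lathe must be reduced from 91.5 to 88.73 dB: IL = 2.77 dB.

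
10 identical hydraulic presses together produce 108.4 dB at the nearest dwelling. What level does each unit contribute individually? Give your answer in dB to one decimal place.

98.4 dB

Dividing the total intensity by 10 lowers the level by 10·log₁₀ 10 = 10.000 dB: L₁ = 108.4 − 10.000.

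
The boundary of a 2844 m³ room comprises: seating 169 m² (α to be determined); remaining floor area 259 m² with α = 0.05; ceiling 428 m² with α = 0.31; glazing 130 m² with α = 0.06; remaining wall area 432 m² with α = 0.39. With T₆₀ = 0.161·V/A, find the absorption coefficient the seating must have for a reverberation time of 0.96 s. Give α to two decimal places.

0.92

From T₆₀ = 0.161·V/A, the target T₆₀ = 0.96 s needs A = 0.161·2844/0.96 = 476.96 m².
Absorption from the other surfaces = 259·0.05 + 428·0.31 + 130·0.06 + 432·0.39 = 321.91 m², so the seating must supply 155.05 m² over 169 m².
α = 155.05/169 = 0.917.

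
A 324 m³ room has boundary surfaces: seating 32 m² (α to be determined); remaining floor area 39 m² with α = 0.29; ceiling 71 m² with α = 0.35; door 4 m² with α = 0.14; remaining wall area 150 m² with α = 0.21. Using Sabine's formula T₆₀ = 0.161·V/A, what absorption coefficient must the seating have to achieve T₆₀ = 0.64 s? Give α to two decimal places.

0.42

A = 0.161·V/T₆₀ = 0.161·324/0.64 = 81.51 m² sabins.
Absorption from the other surfaces = 39·0.29 + 71·0.35 + 4·0.14 + 150·0.21 = 68.22 m², so the seating must supply 13.29 m² over 32 m².
α = 13.29/32 = 0.415.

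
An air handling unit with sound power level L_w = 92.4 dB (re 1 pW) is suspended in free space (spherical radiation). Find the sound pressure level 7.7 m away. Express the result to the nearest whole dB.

Free-field spherical radiation: L_p = L_w − 10·log₁₀(4π·r²), r = 7.7 m.
4π·r² = 745.1 m², 10·log₁₀ of that is 28.722 dB.
L_p = 92.4 − 28.722 = 63.68 dB.

64 dB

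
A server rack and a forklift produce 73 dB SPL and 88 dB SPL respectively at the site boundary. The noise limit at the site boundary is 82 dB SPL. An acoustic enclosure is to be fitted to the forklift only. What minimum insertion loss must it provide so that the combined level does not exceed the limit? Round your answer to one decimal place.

6.6 dB

Fixed contribution from the other source: Σ 10^(L/10) = 10^(73/10) = 1.995e+07 (73.00 dB SPL).
The limit corresponds to 10^(82/10) = 1.585e+08; subtracting the fixed part leaves 1.385e+08 for the forklift, i.e. 81.42 dB SPL.
So the forklift must be reduced from 88 to 81.42 dB SPL: IL = 6.58 dB.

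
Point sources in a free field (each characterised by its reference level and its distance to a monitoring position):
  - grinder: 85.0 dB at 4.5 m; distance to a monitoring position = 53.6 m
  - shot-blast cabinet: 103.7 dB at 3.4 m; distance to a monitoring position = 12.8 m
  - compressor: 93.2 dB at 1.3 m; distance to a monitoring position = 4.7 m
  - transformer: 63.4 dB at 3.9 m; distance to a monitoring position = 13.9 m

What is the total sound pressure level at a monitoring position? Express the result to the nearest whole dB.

93 dB

First find each source's level at the receiver (point-source: −20·log₁₀(r/r_ref)), then combine on an intensity basis.
grinder: 85.0 − 20·log₁₀(53.6/4.5) = 85.0 − 21.52 = 63.48 dB.
shot-blast cabinet: 103.7 − 20·log₁₀(12.8/3.4) = 103.7 − 11.51 = 92.19 dB.
compressor: 93.2 − 20·log₁₀(4.7/1.3) = 93.2 − 11.16 = 82.04 dB.
transformer: 63.4 − 20·log₁₀(13.9/3.9) = 63.4 − 11.04 = 52.36 dB.
Σ 10^(L/10) = 1.816e+09 → L_total = 10·log₁₀(1.816e+09) = 92.59 dB.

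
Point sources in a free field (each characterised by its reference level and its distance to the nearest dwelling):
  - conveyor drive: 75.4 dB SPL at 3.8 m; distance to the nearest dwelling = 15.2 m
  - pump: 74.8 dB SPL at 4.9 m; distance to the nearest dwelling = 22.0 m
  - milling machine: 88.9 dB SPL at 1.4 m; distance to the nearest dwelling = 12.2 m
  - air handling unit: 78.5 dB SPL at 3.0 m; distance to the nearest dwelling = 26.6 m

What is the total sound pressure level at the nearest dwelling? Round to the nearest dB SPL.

Apply inverse-square spreading to bring every level to the receiver, then sum 10^(L/10).
conveyor drive: 75.4 − 20·log₁₀(15.2/3.8) = 75.4 − 12.04 = 63.36 dB SPL.
pump: 74.8 − 20·log₁₀(22.0/4.9) = 74.8 − 13.04 = 61.76 dB SPL.
milling machine: 88.9 − 20·log₁₀(12.2/1.4) = 88.9 − 18.80 = 70.10 dB SPL.
air handling unit: 78.5 − 20·log₁₀(26.6/3.0) = 78.5 − 18.96 = 59.54 dB SPL.
Σ 10^(L/10) = 1.479e+07 → L_total = 10·log₁₀(1.479e+07) = 71.70 dB SPL.

72 dB SPL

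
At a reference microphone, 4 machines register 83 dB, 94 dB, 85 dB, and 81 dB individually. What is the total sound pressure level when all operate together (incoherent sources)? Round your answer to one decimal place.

95.0 dB

For uncorrelated sources the intensities add, so convert each level to linear form, sum, and take 10·log₁₀ of the total.
Σ 10^(L/10) = 10^(83/10) + 10^(94/10) + 10^(85/10) + 10^(81/10) = 3.154e+09.
L_total = 10·log₁₀(3.154e+09) = 94.99 dB.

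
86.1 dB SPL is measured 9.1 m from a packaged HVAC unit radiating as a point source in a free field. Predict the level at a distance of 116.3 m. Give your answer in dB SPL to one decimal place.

Point-source attenuation: ΔL = 20·log₁₀(r₂/r₁) = 20·log₁₀(116.3/9.1) = 22.131 dB.
L₂ = 86.1 − 20·log₁₀(116.3/9.1) = 86.1 − 22.131 = 63.97 dB SPL.

64.0 dB SPL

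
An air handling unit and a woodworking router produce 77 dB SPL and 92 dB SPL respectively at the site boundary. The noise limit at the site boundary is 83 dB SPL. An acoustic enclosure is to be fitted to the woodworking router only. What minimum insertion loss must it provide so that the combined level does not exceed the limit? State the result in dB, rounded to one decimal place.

10.3 dB

The untreated sources together contribute 10^(77/10) = 5.012e+07, i.e. 77.00 dB SPL.
The limit corresponds to 10^(83/10) = 1.995e+08; subtracting the fixed part leaves 1.494e+08 for the woodworking router, i.e. 81.74 dB SPL.
Required insertion loss = 92 − 81.74 = 10.26 dB.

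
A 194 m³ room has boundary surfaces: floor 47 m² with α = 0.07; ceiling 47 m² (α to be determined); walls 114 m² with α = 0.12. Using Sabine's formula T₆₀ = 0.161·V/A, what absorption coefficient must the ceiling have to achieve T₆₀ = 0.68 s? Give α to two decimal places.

From T₆₀ = 0.161·V/A, the target T₆₀ = 0.68 s needs A = 0.161·194/0.68 = 45.93 m².
Absorption from the other surfaces = 47·0.07 + 114·0.12 = 16.97 m², so the ceiling must supply 28.96 m² over 47 m².
α = 28.96/47 = 0.616.

0.62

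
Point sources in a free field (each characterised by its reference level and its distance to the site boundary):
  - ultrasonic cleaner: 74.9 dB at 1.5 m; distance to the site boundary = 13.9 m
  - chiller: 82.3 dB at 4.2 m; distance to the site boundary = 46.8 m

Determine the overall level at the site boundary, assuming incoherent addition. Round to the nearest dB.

First find each source's level at the receiver (point-source: −20·log₁₀(r/r_ref)), then combine on an intensity basis.
ultrasonic cleaner: 74.9 − 20·log₁₀(13.9/1.5) = 74.9 − 19.34 = 55.56 dB.
chiller: 82.3 − 20·log₁₀(46.8/4.2) = 82.3 − 20.94 = 61.36 dB.
Σ 10^(L/10) = 1.728e+06 → L_total = 10·log₁₀(1.728e+06) = 62.37 dB.

62 dB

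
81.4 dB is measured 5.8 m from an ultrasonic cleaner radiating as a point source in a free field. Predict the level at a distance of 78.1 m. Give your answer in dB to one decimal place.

58.8 dB

For a point source, L₂ = L₁ − 20·log₁₀(r₂/r₁).
L₂ = 81.4 − 20·log₁₀(78.1/5.8) = 81.4 − 22.584 = 58.82 dB.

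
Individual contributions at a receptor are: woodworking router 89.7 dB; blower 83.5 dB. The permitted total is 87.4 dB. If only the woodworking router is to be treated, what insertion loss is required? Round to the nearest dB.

5 dB

Everything except the woodworking router sums to 10^(83.5/10) = 2.239e+08 in linear terms, 83.50 dB.
To meet 87.4 dB overall, the treated woodworking router may contribute at most 10^(87.4/10) − 2.239e+08 = 3.257e+08, i.e. 85.13 dB.
Required insertion loss = 89.7 − 85.13 = 4.57 dB.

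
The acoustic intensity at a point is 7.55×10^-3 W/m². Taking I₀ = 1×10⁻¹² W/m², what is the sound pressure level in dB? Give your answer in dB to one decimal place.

98.8 dB

L = 10·log₁₀(I/I₀) = 10·log₁₀(7.55×10^-3/10⁻¹²) = 10·log₁₀(7.55×10^9).
L = 10·(0.8779 + 9) = 98.78 dB.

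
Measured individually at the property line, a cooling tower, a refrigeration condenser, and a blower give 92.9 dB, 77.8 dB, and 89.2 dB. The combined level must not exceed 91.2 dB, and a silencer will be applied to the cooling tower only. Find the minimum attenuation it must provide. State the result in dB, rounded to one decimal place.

Fixed contribution from the other sources: Σ 10^(L/10) = 10^(77.8/10) + 10^(89.2/10) = 8.920e+08 (89.50 dB).
The limit corresponds to 10^(91.2/10) = 1.318e+09; subtracting the fixed part leaves 4.262e+08 for the cooling tower, i.e. 86.30 dB.
So the cooling tower must be reduced from 92.9 to 86.30 dB: IL = 6.60 dB.

6.6 dB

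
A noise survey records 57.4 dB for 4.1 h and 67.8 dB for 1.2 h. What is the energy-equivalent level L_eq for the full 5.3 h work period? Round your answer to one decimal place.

62.5 dB

Weight each interval's intensity by its duration and average over T = 5.3 h:
Σ tᵢ·10^(Lᵢ/10) = 4.1·10^(57.4/10) + 1.2·10^(67.8/10) = 9.484e+06.
L_eq = 10·log₁₀(9.484e+06/5.3) = 62.53 dB.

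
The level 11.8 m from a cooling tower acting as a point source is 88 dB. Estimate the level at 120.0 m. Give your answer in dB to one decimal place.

67.9 dB

Spherical spreading from a point source gives a 20·log₁₀(r₂/r₁) drop.
L₂ = 88 − 20·log₁₀(120.0/11.8) = 88 − 20.146 = 67.85 dB.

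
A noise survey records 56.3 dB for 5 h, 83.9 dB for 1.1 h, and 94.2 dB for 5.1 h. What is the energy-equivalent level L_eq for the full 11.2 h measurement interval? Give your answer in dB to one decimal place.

The energy average is taken in the linear domain: L_eq = 10·log₁₀[(Σ tᵢ·10^(Lᵢ/10))/T], T = 11.2 h.
Σ tᵢ·10^(Lᵢ/10) = 5·10^(56.3/10) + 1.1·10^(83.9/10) + 5.1·10^(94.2/10) = 1.369e+10.
L_eq = 10·log₁₀(1.369e+10/11.2) = 90.87 dB.

90.9 dB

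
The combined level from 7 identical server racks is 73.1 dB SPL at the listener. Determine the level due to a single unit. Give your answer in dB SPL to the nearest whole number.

7 equal contributions raise the level by 10·log₁₀ 7 = 8.451 dB, so each unit alone gives 73.1 − 8.451.

65 dB SPL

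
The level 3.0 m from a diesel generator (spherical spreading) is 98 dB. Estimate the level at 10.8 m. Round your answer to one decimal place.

86.9 dB

For a point source, L₂ = L₁ − 20·log₁₀(r₂/r₁).
L₂ = 98 − 20·log₁₀(10.8/3.0) = 98 − 11.126 = 86.87 dB.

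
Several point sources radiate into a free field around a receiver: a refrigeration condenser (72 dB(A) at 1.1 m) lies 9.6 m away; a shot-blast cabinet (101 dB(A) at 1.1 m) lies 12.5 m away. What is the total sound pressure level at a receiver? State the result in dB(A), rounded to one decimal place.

79.9 dB(A)

Apply inverse-square spreading to bring every level to the receiver, then sum 10^(L/10).
refrigeration condenser: 72 − 20·log₁₀(9.6/1.1) = 72 − 18.82 = 53.18 dB(A).
shot-blast cabinet: 101 − 20·log₁₀(12.5/1.1) = 101 − 21.11 = 79.89 dB(A).
Σ 10^(L/10) = 9.770e+07 → L_total = 10·log₁₀(9.770e+07) = 79.90 dB(A).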